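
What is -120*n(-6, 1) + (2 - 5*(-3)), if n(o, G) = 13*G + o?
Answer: -823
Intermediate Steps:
n(o, G) = o + 13*G
-120*n(-6, 1) + (2 - 5*(-3)) = -120*(-6 + 13*1) + (2 - 5*(-3)) = -120*(-6 + 13) + (2 + 15) = -120*7 + 17 = -840 + 17 = -823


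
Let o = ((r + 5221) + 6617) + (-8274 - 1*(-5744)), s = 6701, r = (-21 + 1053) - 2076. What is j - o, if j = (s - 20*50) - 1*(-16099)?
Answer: 13536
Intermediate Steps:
r = -1044 (r = 1032 - 2076 = -1044)
j = 21800 (j = (6701 - 20*50) - 1*(-16099) = (6701 - 1*1000) + 16099 = (6701 - 1000) + 16099 = 5701 + 16099 = 21800)
o = 8264 (o = ((-1044 + 5221) + 6617) + (-8274 - 1*(-5744)) = (4177 + 6617) + (-8274 + 5744) = 10794 - 2530 = 8264)
j - o = 21800 - 1*8264 = 21800 - 8264 = 13536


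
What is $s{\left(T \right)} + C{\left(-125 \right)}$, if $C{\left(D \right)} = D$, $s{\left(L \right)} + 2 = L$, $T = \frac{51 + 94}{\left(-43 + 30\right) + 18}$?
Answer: $-98$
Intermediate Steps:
$T = 29$ ($T = \frac{145}{-13 + 18} = \frac{145}{5} = 145 \cdot \frac{1}{5} = 29$)
$s{\left(L \right)} = -2 + L$
$s{\left(T \right)} + C{\left(-125 \right)} = \left(-2 + 29\right) - 125 = 27 - 125 = -98$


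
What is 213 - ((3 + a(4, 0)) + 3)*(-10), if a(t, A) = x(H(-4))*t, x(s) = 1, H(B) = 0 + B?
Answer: 313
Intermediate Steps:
H(B) = B
a(t, A) = t (a(t, A) = 1*t = t)
213 - ((3 + a(4, 0)) + 3)*(-10) = 213 - ((3 + 4) + 3)*(-10) = 213 - (7 + 3)*(-10) = 213 - 10*(-10) = 213 - 1*(-100) = 213 + 100 = 313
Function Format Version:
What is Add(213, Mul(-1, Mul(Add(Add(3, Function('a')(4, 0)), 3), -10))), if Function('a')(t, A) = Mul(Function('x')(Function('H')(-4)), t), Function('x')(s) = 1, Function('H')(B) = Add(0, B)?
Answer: 313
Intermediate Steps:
Function('H')(B) = B
Function('a')(t, A) = t (Function('a')(t, A) = Mul(1, t) = t)
Add(213, Mul(-1, Mul(Add(Add(3, Function('a')(4, 0)), 3), -10))) = Add(213, Mul(-1, Mul(Add(Add(3, 4), 3), -10))) = Add(213, Mul(-1, Mul(Add(7, 3), -10))) = Add(213, Mul(-1, Mul(10, -10))) = Add(213, Mul(-1, -100)) = Add(213, 100) = 313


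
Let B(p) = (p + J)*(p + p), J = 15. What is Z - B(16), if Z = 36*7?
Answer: -740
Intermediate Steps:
Z = 252
B(p) = 2*p*(15 + p) (B(p) = (p + 15)*(p + p) = (15 + p)*(2*p) = 2*p*(15 + p))
Z - B(16) = 252 - 2*16*(15 + 16) = 252 - 2*16*31 = 252 - 1*992 = 252 - 992 = -740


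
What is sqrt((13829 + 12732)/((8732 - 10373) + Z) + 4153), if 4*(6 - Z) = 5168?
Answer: sqrt(35502373290)/2927 ≈ 64.373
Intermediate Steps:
Z = -1286 (Z = 6 - 1/4*5168 = 6 - 1292 = -1286)
sqrt((13829 + 12732)/((8732 - 10373) + Z) + 4153) = sqrt((13829 + 12732)/((8732 - 10373) - 1286) + 4153) = sqrt(26561/(-1641 - 1286) + 4153) = sqrt(26561/(-2927) + 4153) = sqrt(26561*(-1/2927) + 4153) = sqrt(-26561/2927 + 4153) = sqrt(12129270/2927) = sqrt(35502373290)/2927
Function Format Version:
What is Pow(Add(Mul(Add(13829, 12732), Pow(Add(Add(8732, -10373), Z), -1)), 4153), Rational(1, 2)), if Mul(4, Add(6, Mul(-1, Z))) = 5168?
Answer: Mul(Rational(1, 2927), Pow(35502373290, Rational(1, 2))) ≈ 64.373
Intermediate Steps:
Z = -1286 (Z = Add(6, Mul(Rational(-1, 4), 5168)) = Add(6, -1292) = -1286)
Pow(Add(Mul(Add(13829, 12732), Pow(Add(Add(8732, -10373), Z), -1)), 4153), Rational(1, 2)) = Pow(Add(Mul(Add(13829, 12732), Pow(Add(Add(8732, -10373), -1286), -1)), 4153), Rational(1, 2)) = Pow(Add(Mul(26561, Pow(Add(-1641, -1286), -1)), 4153), Rational(1, 2)) = Pow(Add(Mul(26561, Pow(-2927, -1)), 4153), Rational(1, 2)) = Pow(Add(Mul(26561, Rational(-1, 2927)), 4153), Rational(1, 2)) = Pow(Add(Rational(-26561, 2927), 4153), Rational(1, 2)) = Pow(Rational(12129270, 2927), Rational(1, 2)) = Mul(Rational(1, 2927), Pow(35502373290, Rational(1, 2)))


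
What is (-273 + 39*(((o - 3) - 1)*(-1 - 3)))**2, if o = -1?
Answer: 257049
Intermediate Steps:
(-273 + 39*(((o - 3) - 1)*(-1 - 3)))**2 = (-273 + 39*(((-1 - 3) - 1)*(-1 - 3)))**2 = (-273 + 39*((-4 - 1)*(-4)))**2 = (-273 + 39*(-5*(-4)))**2 = (-273 + 39*20)**2 = (-273 + 780)**2 = 507**2 = 257049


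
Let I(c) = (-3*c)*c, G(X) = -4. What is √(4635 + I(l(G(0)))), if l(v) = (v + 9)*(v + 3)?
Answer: 4*√285 ≈ 67.528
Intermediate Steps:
l(v) = (3 + v)*(9 + v) (l(v) = (9 + v)*(3 + v) = (3 + v)*(9 + v))
I(c) = -3*c²
√(4635 + I(l(G(0)))) = √(4635 - 3*(27 + (-4)² + 12*(-4))²) = √(4635 - 3*(27 + 16 - 48)²) = √(4635 - 3*(-5)²) = √(4635 - 3*25) = √(4635 - 75) = √4560 = 4*√285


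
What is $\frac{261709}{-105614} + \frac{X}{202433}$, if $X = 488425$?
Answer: $- \frac{199145721}{3054251266} \approx -0.065203$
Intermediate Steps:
$\frac{261709}{-105614} + \frac{X}{202433} = \frac{261709}{-105614} + \frac{488425}{202433} = 261709 \left(- \frac{1}{105614}\right) + 488425 \cdot \frac{1}{202433} = - \frac{261709}{105614} + \frac{69775}{28919} = - \frac{199145721}{3054251266}$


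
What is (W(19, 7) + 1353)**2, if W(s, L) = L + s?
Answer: 1901641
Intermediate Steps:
(W(19, 7) + 1353)**2 = ((7 + 19) + 1353)**2 = (26 + 1353)**2 = 1379**2 = 1901641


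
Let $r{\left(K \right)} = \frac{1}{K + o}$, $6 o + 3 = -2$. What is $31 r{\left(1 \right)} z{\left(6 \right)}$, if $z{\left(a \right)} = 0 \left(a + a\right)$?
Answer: $0$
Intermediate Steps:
$o = - \frac{5}{6}$ ($o = - \frac{1}{2} + \frac{1}{6} \left(-2\right) = - \frac{1}{2} - \frac{1}{3} = - \frac{5}{6} \approx -0.83333$)
$z{\left(a \right)} = 0$ ($z{\left(a \right)} = 0 \cdot 2 a = 0$)
$r{\left(K \right)} = \frac{1}{- \frac{5}{6} + K}$ ($r{\left(K \right)} = \frac{1}{K - \frac{5}{6}} = \frac{1}{- \frac{5}{6} + K}$)
$31 r{\left(1 \right)} z{\left(6 \right)} = 31 \frac{6}{-5 + 6 \cdot 1} \cdot 0 = 31 \frac{6}{-5 + 6} \cdot 0 = 31 \cdot \frac{6}{1} \cdot 0 = 31 \cdot 6 \cdot 1 \cdot 0 = 31 \cdot 6 \cdot 0 = 186 \cdot 0 = 0$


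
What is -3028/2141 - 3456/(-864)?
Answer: 5536/2141 ≈ 2.5857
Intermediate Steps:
-3028/2141 - 3456/(-864) = -3028*1/2141 - 3456*(-1/864) = -3028/2141 + 4 = 5536/2141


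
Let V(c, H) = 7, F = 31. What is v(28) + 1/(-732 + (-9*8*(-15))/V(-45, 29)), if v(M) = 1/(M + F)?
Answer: 3631/238596 ≈ 0.015218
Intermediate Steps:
v(M) = 1/(31 + M) (v(M) = 1/(M + 31) = 1/(31 + M))
v(28) + 1/(-732 + (-9*8*(-15))/V(-45, 29)) = 1/(31 + 28) + 1/(-732 + (-9*8*(-15))/7) = 1/59 + 1/(-732 - 72*(-15)*(⅐)) = 1/59 + 1/(-732 + 1080*(⅐)) = 1/59 + 1/(-732 + 1080/7) = 1/59 + 1/(-4044/7) = 1/59 - 7/4044 = 3631/238596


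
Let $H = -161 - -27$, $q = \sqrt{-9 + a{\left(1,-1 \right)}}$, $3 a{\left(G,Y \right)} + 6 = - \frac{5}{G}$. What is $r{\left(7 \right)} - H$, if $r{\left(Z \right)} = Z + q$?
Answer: $141 + \frac{i \sqrt{114}}{3} \approx 141.0 + 3.559 i$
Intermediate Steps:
$a{\left(G,Y \right)} = -2 - \frac{5}{3 G}$ ($a{\left(G,Y \right)} = -2 + \frac{\left(-5\right) \frac{1}{G}}{3} = -2 - \frac{5}{3 G}$)
$q = \frac{i \sqrt{114}}{3}$ ($q = \sqrt{-9 - \left(2 + \frac{5}{3 \cdot 1}\right)} = \sqrt{-9 - \frac{11}{3}} = \sqrt{- \frac{38}{3}} = \frac{i \sqrt{114}}{3} \approx 3.559 i$)
$H = -134$ ($H = -161 + \left(-1 + 28\right) = -161 + 27 = -134$)
$r{\left(Z \right)} = Z + \frac{i \sqrt{114}}{3}$
$r{\left(7 \right)} - H = \left(7 + \frac{i \sqrt{114}}{3}\right) - -134 = \left(7 + \frac{i \sqrt{114}}{3}\right) + 134 = 141 + \frac{i \sqrt{114}}{3}$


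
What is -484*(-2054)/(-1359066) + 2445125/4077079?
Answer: -365042377747/2770509724107 ≈ -0.13176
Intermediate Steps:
-484*(-2054)/(-1359066) + 2445125/4077079 = 994136*(-1/1359066) + 2445125*(1/4077079) = -497068/679533 + 2445125/4077079 = -365042377747/2770509724107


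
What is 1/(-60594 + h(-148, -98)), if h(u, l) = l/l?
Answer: -1/60593 ≈ -1.6504e-5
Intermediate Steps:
h(u, l) = 1
1/(-60594 + h(-148, -98)) = 1/(-60594 + 1) = 1/(-60593) = -1/60593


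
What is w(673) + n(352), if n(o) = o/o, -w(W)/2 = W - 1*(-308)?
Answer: -1961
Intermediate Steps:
w(W) = -616 - 2*W (w(W) = -2*(W - 1*(-308)) = -2*(W + 308) = -2*(308 + W) = -616 - 2*W)
n(o) = 1
w(673) + n(352) = (-616 - 2*673) + 1 = (-616 - 1346) + 1 = -1962 + 1 = -1961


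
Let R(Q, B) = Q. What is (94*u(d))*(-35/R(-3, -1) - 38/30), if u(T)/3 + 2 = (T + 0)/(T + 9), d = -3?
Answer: -7332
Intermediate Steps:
u(T) = -6 + 3*T/(9 + T) (u(T) = -6 + 3*((T + 0)/(T + 9)) = -6 + 3*(T/(9 + T)) = -6 + 3*T/(9 + T))
(94*u(d))*(-35/R(-3, -1) - 38/30) = (94*(3*(-18 - 1*(-3))/(9 - 3)))*(-35/(-3) - 38/30) = (94*(3*(-18 + 3)/6))*(-35*(-⅓) - 38*1/30) = (94*(3*(⅙)*(-15)))*(35/3 - 19/15) = (94*(-15/2))*(52/5) = -705*52/5 = -7332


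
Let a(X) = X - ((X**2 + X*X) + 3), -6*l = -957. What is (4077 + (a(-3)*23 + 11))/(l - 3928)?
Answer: -7072/7537 ≈ -0.93830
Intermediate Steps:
l = 319/2 (l = -1/6*(-957) = 319/2 ≈ 159.50)
a(X) = -3 + X - 2*X**2 (a(X) = X - ((X**2 + X**2) + 3) = X - (2*X**2 + 3) = X - (3 + 2*X**2) = X + (-3 - 2*X**2) = -3 + X - 2*X**2)
(4077 + (a(-3)*23 + 11))/(l - 3928) = (4077 + ((-3 - 3 - 2*(-3)**2)*23 + 11))/(319/2 - 3928) = (4077 + ((-3 - 3 - 2*9)*23 + 11))/(-7537/2) = (4077 + ((-3 - 3 - 18)*23 + 11))*(-2/7537) = (4077 + (-24*23 + 11))*(-2/7537) = (4077 + (-552 + 11))*(-2/7537) = (4077 - 541)*(-2/7537) = 3536*(-2/7537) = -7072/7537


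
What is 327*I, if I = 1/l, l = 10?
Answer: 327/10 ≈ 32.700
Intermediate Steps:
I = 1/10 ≈ 0.10000
327*I = 327*(1/10) = 327/10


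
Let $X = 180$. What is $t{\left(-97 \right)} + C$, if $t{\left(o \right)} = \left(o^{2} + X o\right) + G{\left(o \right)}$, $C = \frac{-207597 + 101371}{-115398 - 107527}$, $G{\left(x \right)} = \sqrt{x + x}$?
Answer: $- \frac{1794662949}{222925} + i \sqrt{194} \approx -8050.5 + 13.928 i$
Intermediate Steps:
$G{\left(x \right)} = \sqrt{2} \sqrt{x}$ ($G{\left(x \right)} = \sqrt{2 x} = \sqrt{2} \sqrt{x}$)
$C = \frac{106226}{222925}$ ($C = - \frac{106226}{-222925} = \left(-106226\right) \left(- \frac{1}{222925}\right) = \frac{106226}{222925} \approx 0.47651$)
$t{\left(o \right)} = o^{2} + 180 o + \sqrt{2} \sqrt{o}$ ($t{\left(o \right)} = \left(o^{2} + 180 o\right) + \sqrt{2} \sqrt{o} = o^{2} + 180 o + \sqrt{2} \sqrt{o}$)
$t{\left(-97 \right)} + C = \left(\left(-97\right)^{2} + 180 \left(-97\right) + \sqrt{2} \sqrt{-97}\right) + \frac{106226}{222925} = \left(9409 - 17460 + \sqrt{2} i \sqrt{97}\right) + \frac{106226}{222925} = \left(9409 - 17460 + i \sqrt{194}\right) + \frac{106226}{222925} = \left(-8051 + i \sqrt{194}\right) + \frac{106226}{222925} = - \frac{1794662949}{222925} + i \sqrt{194}$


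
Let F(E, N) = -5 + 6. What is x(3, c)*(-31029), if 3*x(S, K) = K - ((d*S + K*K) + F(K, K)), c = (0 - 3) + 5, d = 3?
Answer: 124116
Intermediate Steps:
F(E, N) = 1
c = 2 (c = -3 + 5 = 2)
x(S, K) = -⅓ - S - K²/3 + K/3 (x(S, K) = (K - ((3*S + K*K) + 1))/3 = (K - ((3*S + K²) + 1))/3 = (K - ((K² + 3*S) + 1))/3 = (K - (1 + K² + 3*S))/3 = (K + (-1 - K² - 3*S))/3 = (-1 + K - K² - 3*S)/3 = -⅓ - S - K²/3 + K/3)
x(3, c)*(-31029) = (-⅓ - 1*3 - ⅓*2² + (⅓)*2)*(-31029) = (-⅓ - 3 - ⅓*4 + ⅔)*(-31029) = (-⅓ - 3 - 4/3 + ⅔)*(-31029) = -4*(-31029) = 124116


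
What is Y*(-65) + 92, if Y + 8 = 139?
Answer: -8423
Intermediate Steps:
Y = 131 (Y = -8 + 139 = 131)
Y*(-65) + 92 = 131*(-65) + 92 = -8515 + 92 = -8423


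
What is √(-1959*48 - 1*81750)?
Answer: I*√175782 ≈ 419.26*I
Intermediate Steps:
√(-1959*48 - 1*81750) = √(-94032 - 81750) = √(-175782) = I*√175782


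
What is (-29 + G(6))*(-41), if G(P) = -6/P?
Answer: 1230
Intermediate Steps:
(-29 + G(6))*(-41) = (-29 - 6/6)*(-41) = (-29 - 6*⅙)*(-41) = (-29 - 1)*(-41) = -30*(-41) = 1230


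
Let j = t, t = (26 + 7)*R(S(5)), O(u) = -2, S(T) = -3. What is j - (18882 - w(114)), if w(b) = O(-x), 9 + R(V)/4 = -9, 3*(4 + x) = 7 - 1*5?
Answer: -21260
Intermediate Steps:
x = -10/3 (x = -4 + (7 - 1*5)/3 = -4 + (7 - 5)/3 = -4 + (⅓)*2 = -4 + ⅔ = -10/3 ≈ -3.3333)
R(V) = -72 (R(V) = -36 + 4*(-9) = -36 - 36 = -72)
w(b) = -2
t = -2376 (t = (26 + 7)*(-72) = 33*(-72) = -2376)
j = -2376
j - (18882 - w(114)) = -2376 - (18882 - 1*(-2)) = -2376 - (18882 + 2) = -2376 - 1*18884 = -2376 - 18884 = -21260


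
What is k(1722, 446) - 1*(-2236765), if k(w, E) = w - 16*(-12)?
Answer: 2238679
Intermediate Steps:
k(w, E) = 192 + w (k(w, E) = w + 192 = 192 + w)
k(1722, 446) - 1*(-2236765) = (192 + 1722) - 1*(-2236765) = 1914 + 2236765 = 2238679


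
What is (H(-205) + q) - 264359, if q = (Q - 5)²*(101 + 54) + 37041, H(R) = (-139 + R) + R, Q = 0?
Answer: -223992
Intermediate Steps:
H(R) = -139 + 2*R
q = 40916 (q = (0 - 5)²*(101 + 54) + 37041 = (-5)²*155 + 37041 = 25*155 + 37041 = 3875 + 37041 = 40916)
(H(-205) + q) - 264359 = ((-139 + 2*(-205)) + 40916) - 264359 = ((-139 - 410) + 40916) - 264359 = (-549 + 40916) - 264359 = 40367 - 264359 = -223992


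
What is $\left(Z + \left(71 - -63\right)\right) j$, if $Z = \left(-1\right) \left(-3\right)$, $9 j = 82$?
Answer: $\frac{11234}{9} \approx 1248.2$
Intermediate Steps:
$j = \frac{82}{9}$ ($j = \frac{1}{9} \cdot 82 = \frac{82}{9} \approx 9.1111$)
$Z = 3$
$\left(Z + \left(71 - -63\right)\right) j = \left(3 + \left(71 - -63\right)\right) \frac{82}{9} = \left(3 + \left(71 + 63\right)\right) \frac{82}{9} = \left(3 + 134\right) \frac{82}{9} = 137 \cdot \frac{82}{9} = \frac{11234}{9}$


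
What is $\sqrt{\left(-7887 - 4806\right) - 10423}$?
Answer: $2 i \sqrt{5779} \approx 152.04 i$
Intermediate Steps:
$\sqrt{\left(-7887 - 4806\right) - 10423} = \sqrt{-12693 - 10423} = \sqrt{-23116} = 2 i \sqrt{5779}$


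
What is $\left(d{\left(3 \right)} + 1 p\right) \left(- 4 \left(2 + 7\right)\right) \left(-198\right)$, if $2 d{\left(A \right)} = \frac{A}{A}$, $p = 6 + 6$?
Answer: $89100$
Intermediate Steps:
$p = 12$
$d{\left(A \right)} = \frac{1}{2}$ ($d{\left(A \right)} = \frac{A \frac{1}{A}}{2} = \frac{1}{2} \cdot 1 = \frac{1}{2}$)
$\left(d{\left(3 \right)} + 1 p\right) \left(- 4 \left(2 + 7\right)\right) \left(-198\right) = \left(\frac{1}{2} + 1 \cdot 12\right) \left(- 4 \left(2 + 7\right)\right) \left(-198\right) = \left(\frac{1}{2} + 12\right) \left(\left(-4\right) 9\right) \left(-198\right) = \frac{25}{2} \left(-36\right) \left(-198\right) = \left(-450\right) \left(-198\right) = 89100$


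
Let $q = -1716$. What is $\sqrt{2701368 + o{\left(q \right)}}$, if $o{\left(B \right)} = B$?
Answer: $2 \sqrt{674913} \approx 1643.1$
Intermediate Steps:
$\sqrt{2701368 + o{\left(q \right)}} = \sqrt{2701368 - 1716} = \sqrt{2699652} = 2 \sqrt{674913}$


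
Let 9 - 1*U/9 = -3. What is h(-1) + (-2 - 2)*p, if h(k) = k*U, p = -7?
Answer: -80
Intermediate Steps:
U = 108 (U = 81 - 9*(-3) = 81 + 27 = 108)
h(k) = 108*k (h(k) = k*108 = 108*k)
h(-1) + (-2 - 2)*p = 108*(-1) + (-2 - 2)*(-7) = -108 - 4*(-7) = -108 + 28 = -80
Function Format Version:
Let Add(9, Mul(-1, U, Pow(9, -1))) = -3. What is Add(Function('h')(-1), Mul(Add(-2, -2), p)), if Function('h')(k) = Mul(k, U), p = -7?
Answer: -80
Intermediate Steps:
U = 108 (U = Add(81, Mul(-9, -3)) = Add(81, 27) = 108)
Function('h')(k) = Mul(108, k) (Function('h')(k) = Mul(k, 108) = Mul(108, k))
Add(Function('h')(-1), Mul(Add(-2, -2), p)) = Add(Mul(108, -1), Mul(Add(-2, -2), -7)) = Add(-108, Mul(-4, -7)) = Add(-108, 28) = -80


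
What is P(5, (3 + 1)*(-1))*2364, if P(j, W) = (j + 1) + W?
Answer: 4728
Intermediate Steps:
P(j, W) = 1 + W + j (P(j, W) = (1 + j) + W = 1 + W + j)
P(5, (3 + 1)*(-1))*2364 = (1 + (3 + 1)*(-1) + 5)*2364 = (1 + 4*(-1) + 5)*2364 = (1 - 4 + 5)*2364 = 2*2364 = 4728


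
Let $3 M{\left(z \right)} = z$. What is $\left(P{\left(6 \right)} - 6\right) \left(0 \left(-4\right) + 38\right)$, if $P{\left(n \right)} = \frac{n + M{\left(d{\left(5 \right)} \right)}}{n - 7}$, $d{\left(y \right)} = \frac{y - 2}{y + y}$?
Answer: $- \frac{2299}{5} \approx -459.8$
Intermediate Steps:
$d{\left(y \right)} = \frac{-2 + y}{2 y}$
$M{\left(z \right)} = \frac{z}{3}$
$P{\left(n \right)} = \frac{\frac{1}{10} + n}{-7 + n}$ ($P{\left(n \right)} = \frac{n + \frac{\frac{1}{2} \cdot \frac{1}{5} \left(-2 + 5\right)}{3}}{n - 7} = \frac{n + \frac{\frac{1}{2} \cdot \frac{1}{5} \cdot 3}{3}}{-7 + n} = \frac{n + \frac{1}{3} \cdot \frac{3}{10}}{-7 + n} = \frac{n + \frac{1}{10}}{-7 + n} = \frac{\frac{1}{10} + n}{-7 + n}$)
$\left(P{\left(6 \right)} - 6\right) \left(0 \left(-4\right) + 38\right) = \left(\frac{\frac{1}{10} + 6}{-7 + 6} - 6\right) \left(0 \left(-4\right) + 38\right) = \left(\frac{1}{-1} \cdot \frac{61}{10} - 6\right) \left(0 + 38\right) = \left(\left(-1\right) \frac{61}{10} - 6\right) 38 = \left(- \frac{61}{10} - 6\right) 38 = \left(- \frac{121}{10}\right) 38 = - \frac{2299}{5}$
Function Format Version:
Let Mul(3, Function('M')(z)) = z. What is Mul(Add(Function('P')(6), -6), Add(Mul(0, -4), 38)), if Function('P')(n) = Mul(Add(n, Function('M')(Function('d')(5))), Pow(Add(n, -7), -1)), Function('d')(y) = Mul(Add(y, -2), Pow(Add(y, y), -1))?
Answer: Rational(-2299, 5) ≈ -459.80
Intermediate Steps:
Function('d')(y) = Mul(Rational(1, 2), Pow(y, -1), Add(-2, y)) (Function('d')(y) = Mul(Add(-2, y), Pow(Mul(2, y), -1)) = Mul(Add(-2, y), Mul(Rational(1, 2), Pow(y, -1))) = Mul(Rational(1, 2), Pow(y, -1), Add(-2, y)))
Function('M')(z) = Mul(Rational(1, 3), z)
Function('P')(n) = Mul(Pow(Add(-7, n), -1), Add(Rational(1, 10), n)) (Function('P')(n) = Mul(Add(n, Mul(Rational(1, 3), Mul(Rational(1, 2), Pow(5, -1), Add(-2, 5)))), Pow(Add(n, -7), -1)) = Mul(Add(n, Mul(Rational(1, 3), Mul(Rational(1, 2), Rational(1, 5), 3))), Pow(Add(-7, n), -1)) = Mul(Add(n, Mul(Rational(1, 3), Rational(3, 10))), Pow(Add(-7, n), -1)) = Mul(Add(n, Rational(1, 10)), Pow(Add(-7, n), -1)) = Mul(Add(Rational(1, 10), n), Pow(Add(-7, n), -1)) = Mul(Pow(Add(-7, n), -1), Add(Rational(1, 10), n)))
Mul(Add(Function('P')(6), -6), Add(Mul(0, -4), 38)) = Mul(Add(Mul(Pow(Add(-7, 6), -1), Add(Rational(1, 10), 6)), -6), Add(Mul(0, -4), 38)) = Mul(Add(Mul(Pow(-1, -1), Rational(61, 10)), -6), Add(0, 38)) = Mul(Add(Mul(-1, Rational(61, 10)), -6), 38) = Mul(Add(Rational(-61, 10), -6), 38) = Mul(Rational(-121, 10), 38) = Rational(-2299, 5)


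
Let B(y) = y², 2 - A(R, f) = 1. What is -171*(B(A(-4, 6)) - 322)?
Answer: 54891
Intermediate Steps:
A(R, f) = 1 (A(R, f) = 2 - 1*1 = 2 - 1 = 1)
-171*(B(A(-4, 6)) - 322) = -171*(1² - 322) = -171*(1 - 322) = -171*(-321) = 54891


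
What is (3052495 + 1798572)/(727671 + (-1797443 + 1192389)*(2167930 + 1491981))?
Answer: -4851067/2214443062523 ≈ -2.1906e-6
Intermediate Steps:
(3052495 + 1798572)/(727671 + (-1797443 + 1192389)*(2167930 + 1491981)) = 4851067/(727671 - 605054*3659911) = 4851067/(727671 - 2214443790194) = 4851067/(-2214443062523) = 4851067*(-1/2214443062523) = -4851067/2214443062523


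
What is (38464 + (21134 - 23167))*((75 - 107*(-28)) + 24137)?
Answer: 991214648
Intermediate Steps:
(38464 + (21134 - 23167))*((75 - 107*(-28)) + 24137) = (38464 - 2033)*((75 + 2996) + 24137) = 36431*(3071 + 24137) = 36431*27208 = 991214648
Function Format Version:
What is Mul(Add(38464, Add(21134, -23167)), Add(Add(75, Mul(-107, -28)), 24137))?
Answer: 991214648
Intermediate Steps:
Mul(Add(38464, Add(21134, -23167)), Add(Add(75, Mul(-107, -28)), 24137)) = Mul(Add(38464, -2033), Add(Add(75, 2996), 24137)) = Mul(36431, Add(3071, 24137)) = Mul(36431, 27208) = 991214648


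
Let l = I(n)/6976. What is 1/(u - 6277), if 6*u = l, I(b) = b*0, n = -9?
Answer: -1/6277 ≈ -0.00015931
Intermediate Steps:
I(b) = 0
l = 0 (l = 0/6976 = 0*(1/6976) = 0)
u = 0 (u = (1/6)*0 = 0)
1/(u - 6277) = 1/(0 - 6277) = 1/(-6277) = -1/6277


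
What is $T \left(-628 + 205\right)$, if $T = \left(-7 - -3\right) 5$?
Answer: $8460$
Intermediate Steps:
$T = -20$ ($T = \left(-7 + 3\right) 5 = \left(-4\right) 5 = -20$)
$T \left(-628 + 205\right) = - 20 \left(-628 + 205\right) = \left(-20\right) \left(-423\right) = 8460$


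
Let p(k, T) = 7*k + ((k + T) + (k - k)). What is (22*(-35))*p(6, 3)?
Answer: -39270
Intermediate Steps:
p(k, T) = T + 8*k (p(k, T) = 7*k + ((T + k) + 0) = 7*k + (T + k) = T + 8*k)
(22*(-35))*p(6, 3) = (22*(-35))*(3 + 8*6) = -770*(3 + 48) = -770*51 = -39270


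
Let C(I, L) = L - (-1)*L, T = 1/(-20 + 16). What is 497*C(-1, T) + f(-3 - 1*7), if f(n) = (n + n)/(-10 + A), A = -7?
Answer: -8409/34 ≈ -247.32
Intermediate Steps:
f(n) = -2*n/17 (f(n) = (n + n)/(-10 - 7) = (2*n)/(-17) = (2*n)*(-1/17) = -2*n/17)
T = -¼ (T = 1/(-4) = -¼ ≈ -0.25000)
C(I, L) = 2*L (C(I, L) = L + L = 2*L)
497*C(-1, T) + f(-3 - 1*7) = 497*(2*(-¼)) - 2*(-3 - 1*7)/17 = 497*(-½) - 2*(-3 - 7)/17 = -497/2 - 2/17*(-10) = -497/2 + 20/17 = -8409/34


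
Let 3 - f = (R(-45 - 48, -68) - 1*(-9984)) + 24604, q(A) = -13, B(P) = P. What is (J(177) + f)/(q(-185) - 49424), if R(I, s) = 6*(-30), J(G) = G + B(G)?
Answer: 34051/49437 ≈ 0.68878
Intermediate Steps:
J(G) = 2*G (J(G) = G + G = 2*G)
R(I, s) = -180
f = -34405 (f = 3 - ((-180 - 1*(-9984)) + 24604) = 3 - ((-180 + 9984) + 24604) = 3 - (9804 + 24604) = 3 - 1*34408 = 3 - 34408 = -34405)
(J(177) + f)/(q(-185) - 49424) = (2*177 - 34405)/(-13 - 49424) = (354 - 34405)/(-49437) = -34051*(-1/49437) = 34051/49437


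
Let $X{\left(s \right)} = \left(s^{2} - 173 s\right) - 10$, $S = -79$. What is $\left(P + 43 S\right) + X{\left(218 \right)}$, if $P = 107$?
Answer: $6510$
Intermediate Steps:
$X{\left(s \right)} = -10 + s^{2} - 173 s$
$\left(P + 43 S\right) + X{\left(218 \right)} = \left(107 + 43 \left(-79\right)\right) - \left(37724 - 47524\right) = \left(107 - 3397\right) - -9800 = -3290 + 9800 = 6510$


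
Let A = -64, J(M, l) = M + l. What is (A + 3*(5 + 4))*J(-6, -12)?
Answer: 666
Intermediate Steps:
(A + 3*(5 + 4))*J(-6, -12) = (-64 + 3*(5 + 4))*(-6 - 12) = (-64 + 3*9)*(-18) = (-64 + 27)*(-18) = -37*(-18) = 666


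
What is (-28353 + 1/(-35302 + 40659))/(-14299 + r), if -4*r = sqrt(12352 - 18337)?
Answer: 34749319983680/17524827664157 - 1822644240*I*sqrt(665)/17524827664157 ≈ 1.9829 - 0.002682*I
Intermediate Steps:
r = -3*I*sqrt(665)/4 (r = -sqrt(12352 - 18337)/4 = -3*I*sqrt(665)/4 ≈ -19.341*I)
(-28353 + 1/(-35302 + 40659))/(-14299 + r) = (-28353 + 1/(-35302 + 40659))/(-14299 - 3*I*sqrt(665)/4) = (-28353 + 1/5357)/(-14299 - 3*I*sqrt(665)/4) = -151887020/(5357*(-14299 - 3*I*sqrt(665)/4))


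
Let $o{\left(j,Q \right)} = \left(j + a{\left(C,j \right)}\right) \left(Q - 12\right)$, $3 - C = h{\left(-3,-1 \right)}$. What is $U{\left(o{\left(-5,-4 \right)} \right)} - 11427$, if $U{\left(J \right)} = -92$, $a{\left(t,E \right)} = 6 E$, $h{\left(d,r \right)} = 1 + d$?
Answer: $-11519$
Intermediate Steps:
$C = 5$ ($C = 3 - \left(1 - 3\right) = 3 - -2 = 3 + 2 = 5$)
$o{\left(j,Q \right)} = 7 j \left(-12 + Q\right)$ ($o{\left(j,Q \right)} = \left(j + 6 j\right) \left(Q - 12\right) = 7 j \left(-12 + Q\right)$)
$U{\left(o{\left(-5,-4 \right)} \right)} - 11427 = -92 - 11427 = -11519$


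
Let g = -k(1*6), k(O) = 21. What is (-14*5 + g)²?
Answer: 8281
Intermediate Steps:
g = -21 (g = -1*21 = -21)
(-14*5 + g)² = (-14*5 - 21)² = (-70 - 21)² = (-91)² = 8281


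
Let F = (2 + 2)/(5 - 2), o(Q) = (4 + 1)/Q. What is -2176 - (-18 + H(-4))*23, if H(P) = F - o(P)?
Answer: -21857/12 ≈ -1821.4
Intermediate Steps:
o(Q) = 5/Q
F = 4/3 ≈ 1.3333
H(P) = 4/3 - 5/P
-2176 - (-18 + H(-4))*23 = -2176 - (-18 + (4/3 - 5/(-4)))*23 = -2176 - (-18 + (4/3 - 5*(-1/4)))*23 = -2176 - (-18 + (4/3 + 5/4))*23 = -2176 - (-18 + 31/12)*23 = -2176 - (-185)*23/12 = -2176 - 1*(-4255/12) = -2176 + 4255/12 = -21857/12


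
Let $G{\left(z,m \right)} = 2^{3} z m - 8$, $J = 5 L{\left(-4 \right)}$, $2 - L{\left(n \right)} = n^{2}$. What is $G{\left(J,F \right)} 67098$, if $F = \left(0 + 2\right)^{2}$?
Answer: $-150836304$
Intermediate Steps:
$L{\left(n \right)} = 2 - n^{2}$
$F = 4$ ($F = 2^{2} = 4$)
$J = -70$ ($J = 5 \left(2 - \left(-4\right)^{2}\right) = 5 \left(2 - 16\right) = 5 \left(-14\right) = -70$)
$G{\left(z,m \right)} = -8 + 8 m z$ ($G{\left(z,m \right)} = 8 z m - 8 = 8 m z - 8 = -8 + 8 m z$)
$G{\left(J,F \right)} 67098 = \left(-8 + 8 \cdot 4 \left(-70\right)\right) 67098 = \left(-8 - 2240\right) 67098 = \left(-2248\right) 67098 = -150836304$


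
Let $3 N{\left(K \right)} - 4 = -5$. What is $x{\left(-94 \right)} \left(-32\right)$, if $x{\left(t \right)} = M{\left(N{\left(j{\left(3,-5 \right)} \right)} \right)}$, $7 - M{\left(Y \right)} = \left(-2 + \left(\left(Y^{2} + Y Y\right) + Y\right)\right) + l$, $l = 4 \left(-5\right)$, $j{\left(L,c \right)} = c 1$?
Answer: $- \frac{8384}{9} \approx -931.56$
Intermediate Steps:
$j{\left(L,c \right)} = c$
$N{\left(K \right)} = - \frac{1}{3}$ ($N{\left(K \right)} = \frac{4}{3} + \frac{1}{3} \left(-5\right) = \frac{4}{3} - \frac{5}{3} = - \frac{1}{3}$)
$l = -20$
$M{\left(Y \right)} = 29 - Y - 2 Y^{2}$ ($M{\left(Y \right)} = 7 - \left(\left(-2 + \left(\left(Y^{2} + Y Y\right) + Y\right)\right) - 20\right) = 7 - \left(\left(-2 + \left(\left(Y^{2} + Y^{2}\right) + Y\right)\right) - 20\right) = 7 - \left(\left(-2 + \left(2 Y^{2} + Y\right)\right) - 20\right) = 7 - \left(\left(-2 + \left(Y + 2 Y^{2}\right)\right) - 20\right) = 7 - \left(\left(-2 + Y + 2 Y^{2}\right) - 20\right) = 7 - \left(-22 + Y + 2 Y^{2}\right) = 29 - Y - 2 Y^{2}$)
$x{\left(t \right)} = \frac{262}{9}$ ($x{\left(t \right)} = 29 - - \frac{1}{3} - 2 \left(- \frac{1}{3}\right)^{2} = 29 + \frac{1}{3} - \frac{2}{9} = \frac{262}{9}$)
$x{\left(-94 \right)} \left(-32\right) = \frac{262}{9} \left(-32\right) = - \frac{8384}{9}$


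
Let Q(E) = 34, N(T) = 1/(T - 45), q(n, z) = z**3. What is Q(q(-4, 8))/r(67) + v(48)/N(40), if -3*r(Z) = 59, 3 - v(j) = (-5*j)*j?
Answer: -3399387/59 ≈ -57617.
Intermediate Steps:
v(j) = 3 + 5*j**2 (v(j) = 3 - (-5*j)*j = 3 - (-5)*j**2 = 3 + 5*j**2)
N(T) = 1/(-45 + T)
r(Z) = -59/3 (r(Z) = -1/3*59 = -59/3)
Q(q(-4, 8))/r(67) + v(48)/N(40) = 34/(-59/3) + (3 + 5*48**2)/(1/(-45 + 40)) = 34*(-3/59) + (3 + 5*2304)/(1/(-5)) = -102/59 + (3 + 11520)/(-1/5) = -102/59 + 11523*(-5) = -102/59 - 57615 = -3399387/59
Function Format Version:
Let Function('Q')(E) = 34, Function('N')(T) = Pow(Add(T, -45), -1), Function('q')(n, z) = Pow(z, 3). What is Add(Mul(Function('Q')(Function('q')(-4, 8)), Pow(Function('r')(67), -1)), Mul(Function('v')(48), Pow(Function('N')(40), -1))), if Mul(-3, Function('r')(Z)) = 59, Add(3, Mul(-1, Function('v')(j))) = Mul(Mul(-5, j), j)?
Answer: Rational(-3399387, 59) ≈ -57617.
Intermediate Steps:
Function('v')(j) = Add(3, Mul(5, Pow(j, 2))) (Function('v')(j) = Add(3, Mul(-1, Mul(Mul(-5, j), j))) = Add(3, Mul(-1, Mul(-5, Pow(j, 2)))) = Add(3, Mul(5, Pow(j, 2))))
Function('N')(T) = Pow(Add(-45, T), -1)
Function('r')(Z) = Rational(-59, 3) (Function('r')(Z) = Mul(Rational(-1, 3), 59) = Rational(-59, 3))
Add(Mul(Function('Q')(Function('q')(-4, 8)), Pow(Function('r')(67), -1)), Mul(Function('v')(48), Pow(Function('N')(40), -1))) = Add(Mul(34, Pow(Rational(-59, 3), -1)), Mul(Add(3, Mul(5, Pow(48, 2))), Pow(Pow(Add(-45, 40), -1), -1))) = Add(Mul(34, Rational(-3, 59)), Mul(Add(3, Mul(5, 2304)), Pow(Pow(-5, -1), -1))) = Add(Rational(-102, 59), Mul(Add(3, 11520), Pow(Rational(-1, 5), -1))) = Add(Rational(-102, 59), Mul(11523, -5)) = Add(Rational(-102, 59), -57615) = Rational(-3399387, 59)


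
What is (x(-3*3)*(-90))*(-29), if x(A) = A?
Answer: -23490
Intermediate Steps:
(x(-3*3)*(-90))*(-29) = (-3*3*(-90))*(-29) = -9*(-90)*(-29) = 810*(-29) = -23490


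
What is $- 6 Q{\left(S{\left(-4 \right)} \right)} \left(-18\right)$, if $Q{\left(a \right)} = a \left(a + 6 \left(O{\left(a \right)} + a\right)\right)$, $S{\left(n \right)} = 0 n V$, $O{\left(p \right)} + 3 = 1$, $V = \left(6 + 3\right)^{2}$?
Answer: $0$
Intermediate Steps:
$V = 81$ ($V = 9^{2} = 81$)
$O{\left(p \right)} = -2$ ($O{\left(p \right)} = -3 + 1 = -2$)
$S{\left(n \right)} = 0$ ($S{\left(n \right)} = 0 n 81 = 0 \cdot 81 = 0$)
$Q{\left(a \right)} = a \left(-12 + 7 a\right)$ ($Q{\left(a \right)} = a \left(a + 6 \left(-2 + a\right)\right) = a \left(a + \left(-12 + 6 a\right)\right) = a \left(-12 + 7 a\right)$)
$- 6 Q{\left(S{\left(-4 \right)} \right)} \left(-18\right) = - 6 \cdot 0 \left(-12 + 7 \cdot 0\right) \left(-18\right) = - 6 \cdot 0 \left(-12 + 0\right) \left(-18\right) = - 6 \cdot 0 \left(-12\right) \left(-18\right) = \left(-6\right) 0 \left(-18\right) = 0 \left(-18\right) = 0$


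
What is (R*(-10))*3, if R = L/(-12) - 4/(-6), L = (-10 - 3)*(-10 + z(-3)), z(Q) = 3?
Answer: 415/2 ≈ 207.50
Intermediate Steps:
L = 91 (L = (-10 - 3)*(-10 + 3) = -13*(-7) = 91)
R = -83/12 (R = 91/(-12) - 4/(-6) = 91*(-1/12) - 4*(-⅙) = -91/12 + ⅔ = -83/12 ≈ -6.9167)
(R*(-10))*3 = -83/12*(-10)*3 = (415/6)*3 = 415/2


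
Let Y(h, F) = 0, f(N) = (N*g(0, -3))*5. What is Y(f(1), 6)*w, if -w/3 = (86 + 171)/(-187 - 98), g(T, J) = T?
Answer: 0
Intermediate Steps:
f(N) = 0 (f(N) = (N*0)*5 = 0*5 = 0)
w = 257/95 (w = -3*(86 + 171)/(-187 - 98) = -771/(-285) = -771*(-1)/285 = -3*(-257/285) = 257/95 ≈ 2.7053)
Y(f(1), 6)*w = 0*(257/95) = 0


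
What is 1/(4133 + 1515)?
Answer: 1/5648 ≈ 0.00017705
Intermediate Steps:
1/(4133 + 1515) = 1/5648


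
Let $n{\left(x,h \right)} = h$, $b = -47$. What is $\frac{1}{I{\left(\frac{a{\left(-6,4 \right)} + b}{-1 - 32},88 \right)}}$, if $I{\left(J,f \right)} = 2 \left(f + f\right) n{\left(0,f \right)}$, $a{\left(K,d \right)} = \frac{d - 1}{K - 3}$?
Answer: $\frac{1}{30976} \approx 3.2283 \cdot 10^{-5}$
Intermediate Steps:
$a{\left(K,d \right)} = \frac{-1 + d}{-3 + K}$
$I{\left(J,f \right)} = 4 f^{2}$ ($I{\left(J,f \right)} = 2 \left(f + f\right) f = 2 \cdot 2 f f = 4 f f = 4 f^{2}$)
$\frac{1}{I{\left(\frac{a{\left(-6,4 \right)} + b}{-1 - 32},88 \right)}} = \frac{1}{4 \cdot 88^{2}} = \frac{1}{4 \cdot 7744} = \frac{1}{30976}$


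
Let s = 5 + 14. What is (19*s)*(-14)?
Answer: -5054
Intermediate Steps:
s = 19
(19*s)*(-14) = (19*19)*(-14) = 361*(-14) = -5054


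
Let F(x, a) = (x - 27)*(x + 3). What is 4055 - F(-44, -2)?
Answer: 1144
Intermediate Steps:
F(x, a) = (-27 + x)*(3 + x)
4055 - F(-44, -2) = 4055 - (-81 + (-44)² - 24*(-44)) = 4055 - (-81 + 1936 + 1056) = 4055 - 1*2911 = 4055 - 2911 = 1144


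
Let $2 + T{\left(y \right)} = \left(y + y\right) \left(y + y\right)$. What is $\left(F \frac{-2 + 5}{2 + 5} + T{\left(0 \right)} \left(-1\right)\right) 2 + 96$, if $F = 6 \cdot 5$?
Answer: $\frac{880}{7} \approx 125.71$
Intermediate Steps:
$F = 30$
$T{\left(y \right)} = -2 + 4 y^{2}$ ($T{\left(y \right)} = -2 + \left(y + y\right) \left(y + y\right) = -2 + 2 y 2 y = -2 + 4 y^{2}$)
$\left(F \frac{-2 + 5}{2 + 5} + T{\left(0 \right)} \left(-1\right)\right) 2 + 96 = \left(30 \frac{-2 + 5}{2 + 5} + \left(-2 + 4 \cdot 0^{2}\right) \left(-1\right)\right) 2 + 96 = \left(30 \cdot \frac{3}{7} + \left(-2 + 4 \cdot 0\right) \left(-1\right)\right) 2 + 96 = \left(30 \cdot 3 \cdot \frac{1}{7} + \left(-2 + 0\right) \left(-1\right)\right) 2 + 96 = \left(30 \cdot \frac{3}{7} - -2\right) 2 + 96 = \left(\frac{90}{7} + 2\right) 2 + 96 = \frac{104}{7} \cdot 2 + 96 = \frac{208}{7} + 96 = \frac{880}{7}$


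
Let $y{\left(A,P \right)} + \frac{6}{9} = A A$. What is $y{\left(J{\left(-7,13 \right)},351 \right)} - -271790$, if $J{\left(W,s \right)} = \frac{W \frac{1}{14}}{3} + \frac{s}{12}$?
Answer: $\frac{39137785}{144} \approx 2.7179 \cdot 10^{5}$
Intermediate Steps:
$J{\left(W,s \right)} = \frac{s}{12} + \frac{W}{42}$ ($J{\left(W,s \right)} = W \frac{1}{14} \cdot \frac{1}{3} + s \frac{1}{12} = \frac{W}{14} \cdot \frac{1}{3} + \frac{s}{12} = \frac{W}{42} + \frac{s}{12} = \frac{s}{12} + \frac{W}{42}$)
$y{\left(A,P \right)} = - \frac{2}{3} + A^{2}$ ($y{\left(A,P \right)} = - \frac{2}{3} + A A = - \frac{2}{3} + A^{2}$)
$y{\left(J{\left(-7,13 \right)},351 \right)} - -271790 = \left(- \frac{2}{3} + \left(\frac{1}{12} \cdot 13 + \frac{1}{42} \left(-7\right)\right)^{2}\right) - -271790 = \left(- \frac{2}{3} + \left(\frac{13}{12} - \frac{1}{6}\right)^{2}\right) + 271790 = \left(- \frac{2}{3} + \left(\frac{11}{12}\right)^{2}\right) + 271790 = \left(- \frac{2}{3} + \frac{121}{144}\right) + 271790 = \frac{25}{144} + 271790 = \frac{39137785}{144}$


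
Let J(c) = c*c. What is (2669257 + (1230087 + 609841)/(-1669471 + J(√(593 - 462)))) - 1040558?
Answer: 679712637183/417335 ≈ 1.6287e+6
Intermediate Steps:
J(c) = c²
(2669257 + (1230087 + 609841)/(-1669471 + J(√(593 - 462)))) - 1040558 = (2669257 + (1230087 + 609841)/(-1669471 + (√(593 - 462))²)) - 1040558 = (2669257 + 1839928/(-1669471 + (√131)²)) - 1040558 = (2669257 + 1839928/(-1669471 + 131)) - 1040558 = (2669257 + 1839928/(-1669340)) - 1040558 = (2669257 + 1839928*(-1/1669340)) - 1040558 = (2669257 - 459982/417335) - 1040558 = 1113973910113/417335 - 1040558 = 679712637183/417335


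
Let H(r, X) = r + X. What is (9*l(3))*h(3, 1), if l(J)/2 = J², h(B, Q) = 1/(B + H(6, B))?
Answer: 27/2 ≈ 13.500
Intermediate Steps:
H(r, X) = X + r
h(B, Q) = 1/(6 + 2*B) (h(B, Q) = 1/(B + (B + 6)) = 1/(B + (6 + B)) = 1/(6 + 2*B))
l(J) = 2*J²
(9*l(3))*h(3, 1) = (9*(2*3²))*(1/(2*(3 + 3))) = (9*(2*9))*((½)/6) = (9*18)*((½)*(⅙)) = 162*(1/12) = 27/2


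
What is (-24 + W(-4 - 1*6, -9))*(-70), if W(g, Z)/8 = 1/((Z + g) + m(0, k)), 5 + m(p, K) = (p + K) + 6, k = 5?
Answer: 22400/13 ≈ 1723.1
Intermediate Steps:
m(p, K) = 1 + K + p (m(p, K) = -5 + ((p + K) + 6) = -5 + ((K + p) + 6) = -5 + (6 + K + p) = 1 + K + p)
W(g, Z) = 8/(6 + Z + g) (W(g, Z) = 8/((Z + g) + (1 + 5 + 0)) = 8/((Z + g) + 6) = 8/(6 + Z + g))
(-24 + W(-4 - 1*6, -9))*(-70) = (-24 + 8/(6 - 9 + (-4 - 1*6)))*(-70) = (-24 + 8/(6 - 9 + (-4 - 6)))*(-70) = (-24 + 8/(6 - 9 - 10))*(-70) = (-24 + 8/(-13))*(-70) = (-24 + 8*(-1/13))*(-70) = (-24 - 8/13)*(-70) = -320/13*(-70) = 22400/13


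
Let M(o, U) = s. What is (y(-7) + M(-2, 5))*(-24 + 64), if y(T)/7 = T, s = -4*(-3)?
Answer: -1480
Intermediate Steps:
s = 12
M(o, U) = 12
y(T) = 7*T
(y(-7) + M(-2, 5))*(-24 + 64) = (7*(-7) + 12)*(-24 + 64) = (-49 + 12)*40 = -37*40 = -1480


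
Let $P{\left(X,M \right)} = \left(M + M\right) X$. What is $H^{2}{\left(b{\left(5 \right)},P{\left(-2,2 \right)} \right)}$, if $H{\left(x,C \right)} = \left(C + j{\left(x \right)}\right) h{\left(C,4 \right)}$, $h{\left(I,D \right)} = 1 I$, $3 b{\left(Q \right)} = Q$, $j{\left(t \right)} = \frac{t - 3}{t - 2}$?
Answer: $1024$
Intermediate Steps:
$j{\left(t \right)} = \frac{-3 + t}{-2 + t}$
$P{\left(X,M \right)} = 2 M X$
$b{\left(Q \right)} = \frac{Q}{3}$
$h{\left(I,D \right)} = I$
$H{\left(x,C \right)} = C \left(C + \frac{-3 + x}{-2 + x}\right)$ ($H{\left(x,C \right)} = \left(C + \frac{-3 + x}{-2 + x}\right) C = C \left(C + \frac{-3 + x}{-2 + x}\right)$)
$H^{2}{\left(b{\left(5 \right)},P{\left(-2,2 \right)} \right)} = \left(\frac{2 \cdot 2 \left(-2\right) \left(-3 + \frac{1}{3} \cdot 5 + 2 \cdot 2 \left(-2\right) \left(-2 + \frac{1}{3} \cdot 5\right)\right)}{-2 + \frac{1}{3} \cdot 5}\right)^{2} = \left(- \frac{8 \left(-3 + \frac{5}{3} - 8 \left(-2 + \frac{5}{3}\right)\right)}{-2 + \frac{5}{3}}\right)^{2} = \left(- \frac{8 \left(-3 + \frac{5}{3} - - \frac{8}{3}\right)}{- \frac{1}{3}}\right)^{2} = \left(\left(-8\right) \left(-3\right) \left(-3 + \frac{5}{3} + \frac{8}{3}\right)\right)^{2} = \left(\left(-8\right) \left(-3\right) \frac{4}{3}\right)^{2} = 32^{2} = 1024$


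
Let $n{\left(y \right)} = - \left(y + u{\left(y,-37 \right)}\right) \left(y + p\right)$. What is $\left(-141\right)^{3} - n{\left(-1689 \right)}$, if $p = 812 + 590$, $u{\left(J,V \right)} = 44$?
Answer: $-2331106$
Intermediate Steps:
$p = 1402$
$n{\left(y \right)} = - \left(44 + y\right) \left(1402 + y\right)$ ($n{\left(y \right)} = - \left(y + 44\right) \left(y + 1402\right) = - \left(44 + y\right) \left(1402 + y\right)$)
$\left(-141\right)^{3} - n{\left(-1689 \right)} = \left(-141\right)^{3} - \left(-61688 - \left(-1689\right)^{2} - -2442294\right) = -2803221 - \left(-61688 - 2852721 + 2442294\right) = -2803221 - -472115 = -2803221 + 472115 = -2331106$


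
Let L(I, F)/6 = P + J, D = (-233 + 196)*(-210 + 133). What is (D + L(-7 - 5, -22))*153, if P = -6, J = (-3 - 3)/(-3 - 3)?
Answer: 431307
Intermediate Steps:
J = 1 (J = -6/(-6) = -6*(-⅙) = 1)
D = 2849 (D = -37*(-77) = 2849)
L(I, F) = -30 (L(I, F) = 6*(-6 + 1) = 6*(-5) = -30)
(D + L(-7 - 5, -22))*153 = (2849 - 30)*153 = 2819*153 = 431307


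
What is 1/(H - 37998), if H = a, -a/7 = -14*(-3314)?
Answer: -1/362770 ≈ -2.7566e-6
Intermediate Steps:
a = -324772 (a = -(-98)*(-3314) = -7*46396 = -324772)
H = -324772
1/(H - 37998) = 1/(-324772 - 37998) = 1/(-362770) = -1/362770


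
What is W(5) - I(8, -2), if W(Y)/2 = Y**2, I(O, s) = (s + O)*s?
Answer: 62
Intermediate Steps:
I(O, s) = s*(O + s) (I(O, s) = (O + s)*s = s*(O + s))
W(Y) = 2*Y**2
W(5) - I(8, -2) = 2*5**2 - (-2)*(8 - 2) = 2*25 - (-2)*6 = 50 - 1*(-12) = 50 + 12 = 62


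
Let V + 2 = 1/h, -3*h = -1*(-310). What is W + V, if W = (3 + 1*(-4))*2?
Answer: -1243/310 ≈ -4.0097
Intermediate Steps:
h = -310/3 (h = -(-1)*(-310)/3 = -⅓*310 = -310/3 ≈ -103.33)
W = -2 (W = (3 - 4)*2 = -1*2 = -2)
V = -623/310 (V = -2 + 1/(-310/3) = -2 - 3/310 = -623/310 ≈ -2.0097)
W + V = -2 - 623/310 = -1243/310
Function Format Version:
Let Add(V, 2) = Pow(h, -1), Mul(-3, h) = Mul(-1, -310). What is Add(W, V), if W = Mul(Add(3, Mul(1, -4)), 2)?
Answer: Rational(-1243, 310) ≈ -4.0097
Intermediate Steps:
h = Rational(-310, 3) (h = Mul(Rational(-1, 3), Mul(-1, -310)) = Mul(Rational(-1, 3), 310) = Rational(-310, 3) ≈ -103.33)
W = -2 (W = Mul(Add(3, -4), 2) = Mul(-1, 2) = -2)
V = Rational(-623, 310) (V = Add(-2, Pow(Rational(-310, 3), -1)) = Add(-2, Rational(-3, 310)) = Rational(-623, 310) ≈ -2.0097)
Add(W, V) = Add(-2, Rational(-623, 310)) = Rational(-1243, 310)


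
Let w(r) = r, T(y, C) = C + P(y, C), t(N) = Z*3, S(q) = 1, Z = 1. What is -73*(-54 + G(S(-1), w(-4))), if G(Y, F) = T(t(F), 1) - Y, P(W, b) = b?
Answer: 3869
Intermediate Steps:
t(N) = 3 (t(N) = 1*3 = 3)
T(y, C) = 2*C (T(y, C) = C + C = 2*C)
G(Y, F) = 2 - Y (G(Y, F) = 2*1 - Y = 2 - Y)
-73*(-54 + G(S(-1), w(-4))) = -73*(-54 + (2 - 1*1)) = -73*(-54 + (2 - 1)) = -73*(-54 + 1) = -73*(-53) = 3869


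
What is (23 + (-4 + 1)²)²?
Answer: 1024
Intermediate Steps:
(23 + (-4 + 1)²)² = (23 + (-3)²)² = (23 + 9)² = 32² = 1024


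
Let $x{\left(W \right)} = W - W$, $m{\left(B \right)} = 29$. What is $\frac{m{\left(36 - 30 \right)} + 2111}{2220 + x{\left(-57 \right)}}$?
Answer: $\frac{107}{111} \approx 0.96396$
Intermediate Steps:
$x{\left(W \right)} = 0$
$\frac{m{\left(36 - 30 \right)} + 2111}{2220 + x{\left(-57 \right)}} = \frac{29 + 2111}{2220 + 0} = \frac{2140}{2220} = 2140 \cdot \frac{1}{2220} = \frac{107}{111}$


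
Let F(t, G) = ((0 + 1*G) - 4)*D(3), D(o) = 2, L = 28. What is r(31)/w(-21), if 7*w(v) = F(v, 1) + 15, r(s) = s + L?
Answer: 413/9 ≈ 45.889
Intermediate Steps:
F(t, G) = -8 + 2*G (F(t, G) = ((0 + 1*G) - 4)*2 = ((0 + G) - 4)*2 = (G - 4)*2 = (-4 + G)*2 = -8 + 2*G)
r(s) = 28 + s (r(s) = s + 28 = 28 + s)
w(v) = 9/7 (w(v) = ((-8 + 2*1) + 15)/7 = ((-8 + 2) + 15)/7 = (-6 + 15)/7 = (1/7)*9 = 9/7)
r(31)/w(-21) = (28 + 31)/(9/7) = 59*(7/9) = 413/9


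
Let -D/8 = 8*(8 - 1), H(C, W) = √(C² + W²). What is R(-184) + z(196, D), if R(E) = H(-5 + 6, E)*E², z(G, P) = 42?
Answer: 42 + 33856*√33857 ≈ 6.2296e+6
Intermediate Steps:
D = -448 (D = -64*(8 - 1) = -64*7 = -8*56 = -448)
R(E) = E²*√(1 + E²) (R(E) = √((-5 + 6)² + E²)*E² = √(1² + E²)*E² = √(1 + E²)*E² = E²*√(1 + E²))
R(-184) + z(196, D) = (-184)²*√(1 + (-184)²) + 42 = 33856*√(1 + 33856) + 42 = 33856*√33857 + 42 = 42 + 33856*√33857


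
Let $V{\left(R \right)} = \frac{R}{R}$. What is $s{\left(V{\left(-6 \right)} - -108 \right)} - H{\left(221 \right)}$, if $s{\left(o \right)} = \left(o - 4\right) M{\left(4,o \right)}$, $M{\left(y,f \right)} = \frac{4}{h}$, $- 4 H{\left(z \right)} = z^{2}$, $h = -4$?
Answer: $\frac{48421}{4} \approx 12105.0$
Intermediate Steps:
$H{\left(z \right)} = - \frac{z^{2}}{4}$
$V{\left(R \right)} = 1$
$M{\left(y,f \right)} = -1$ ($M{\left(y,f \right)} = \frac{4}{-4} = 4 \left(- \frac{1}{4}\right) = -1$)
$s{\left(o \right)} = 4 - o$ ($s{\left(o \right)} = \left(o - 4\right) \left(-1\right) = \left(-4 + o\right) \left(-1\right) = 4 - o$)
$s{\left(V{\left(-6 \right)} - -108 \right)} - H{\left(221 \right)} = \left(4 - \left(1 - -108\right)\right) - - \frac{221^{2}}{4} = \left(4 - \left(1 + 108\right)\right) - \left(- \frac{1}{4}\right) 48841 = \left(4 - 109\right) - - \frac{48841}{4} = \left(4 - 109\right) + \frac{48841}{4} = -105 + \frac{48841}{4} = \frac{48421}{4}$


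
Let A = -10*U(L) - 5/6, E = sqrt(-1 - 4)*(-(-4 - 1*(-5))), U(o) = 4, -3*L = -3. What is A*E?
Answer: 245*I*sqrt(5)/6 ≈ 91.306*I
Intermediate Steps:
L = 1 (L = -1/3*(-3) = 1)
E = -I*sqrt(5) (E = sqrt(-5)*(-(-4 + 5)) = (I*sqrt(5))*(-1*1) = (I*sqrt(5))*(-1) = -I*sqrt(5) ≈ -2.2361*I)
A = -245/6 (A = -10*4 - 5/6 = -40 - 5*1/6 = -40 - 5/6 = -245/6 ≈ -40.833)
A*E = -(-245)*I*sqrt(5)/6 = 245*I*sqrt(5)/6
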